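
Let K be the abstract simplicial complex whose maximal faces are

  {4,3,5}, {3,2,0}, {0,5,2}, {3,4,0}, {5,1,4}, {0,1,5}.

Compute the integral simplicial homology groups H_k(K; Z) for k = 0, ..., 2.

H_0 = Z,  H_1 = Z,  H_2 = 0.

We work with the vertex ordering 0 < 1 < 2 < 3 < 4 < 5. The simplices of K, each written with vertices in increasing order, are:

  0-simplices (6): [0], [1], [2], [3], [4], [5]
  1-simplices (12): [0,1], [0,2], [0,3], [0,4], [0,5], [1,4], [1,5], [2,3], [2,5], [3,4], [3,5], [4,5]
  2-simplices (6): [0,1,5], [0,2,3], [0,2,5], [0,3,4], [1,4,5], [3,4,5]

Hence C_0 ≅ Z^6, C_1 ≅ Z^12, C_2 ≅ Z^6.

∂_1: C_1 → C_0 sends each edge [p,q] (with p < q) to q − p. For instance
  ∂[0,2] = [2] − [0].
The 6×12 boundary matrix has rank 5 and Smith normal form diag(1,1,1,1,1).

∂_2: C_2 → C_1 sends each 2-simplex [p,q,r] to [q,r] − [p,r] + [p,q]. For instance
  ∂[0,1,5] = [1,5] − [0,5] + [0,1],
  ∂[0,2,5] = [2,5] − [0,5] + [0,2].
As a 12×6 matrix over Z this has rank 6, with invariant factors (1,1,1,1,1,1).

Reading off H_k = ker ∂_k / im ∂_{k+1}:

  H_0: rank C_0 − rank ∂_1 = 6 − 5 = 1, and the invariant factors of ∂_1 are all 1, so H_0 = Z.
  H_1: rank ker ∂_1 − rank ∂_2 = (12 − 5) − 6 = 1, and the invariant factors of ∂_2 are all 1, so H_1 = Z.
  H_2: rank ker ∂_2 − rank ∂_3 = (6 − 6) − 0 = 0, and there is no ∂_3, so H_2 = 0.

As a check, the Euler characteristic is 6 − 12 + 6 = 0, which agrees with 1 − 1 + 0 = 0.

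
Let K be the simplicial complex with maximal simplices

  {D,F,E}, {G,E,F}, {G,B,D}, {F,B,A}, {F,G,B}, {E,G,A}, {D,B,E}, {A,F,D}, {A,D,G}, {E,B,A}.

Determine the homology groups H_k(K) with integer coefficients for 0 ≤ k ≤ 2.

H_0 = Z,  H_1 = Z/2Z,  H_2 = 0.

K has 6 vertices, 15 edges, 10 triangles.
rank ∂_0 = 0, rank ∂_1 = 5 ⇒ b_0 = 6 − 0 − 5 = 1; all invariant factors of ∂_1 are 1 so no torsion. So H_0 ≅ Z.
rank ∂_1 = 5, rank ∂_2 = 10 ⇒ b_1 = 15 − 5 − 10 = 0; ∂_2 has invariant factor(s) [2] giving torsion. So H_1 ≅ Z/2Z.
rank ∂_2 = 10, rank ∂_3 = 0 ⇒ b_2 = 10 − 10 − 0 = 0. So H_2 ≅ 0.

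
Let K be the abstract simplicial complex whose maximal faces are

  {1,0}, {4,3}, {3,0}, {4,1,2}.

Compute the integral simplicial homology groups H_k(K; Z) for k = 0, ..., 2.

We work with the vertex ordering 0 < 1 < 2 < 3 < 4. The simplices of K, each written with vertices in increasing order, are:

  0-simplices (5): [0], [1], [2], [3], [4]
  1-simplices (6): [0,1], [0,3], [1,2], [1,4], [2,4], [3,4]
  2-simplices (1): [1,2,4]

giving chain groups C_0 ≅ Z^5, C_1 ≅ Z^6, C_2 ≅ Z^1.

Boundary ∂_1: C_1 → C_0 sends each edge [p,q] (with p < q) to q − p. For instance
  ∂[2,4] = [4] − [2].
As a 5×6 matrix over Z this has rank 4, with invariant factors (1,1,1,1).

Boundary ∂_2: C_2 → C_1 acts by ∂[p,q,r] = [q,r] − [p,r] + [p,q]. For instance
  ∂[1,2,4] = [2,4] − [1,4] + [1,2].
The resulting 6×1 matrix has rank 1, and its Smith normal form has invariant factors (1).

From H_k ≅ ker(∂_k) / im(∂_{k+1}) we obtain:

  H_0: rank C_0 − rank ∂_1 = 5 − 4 = 1, and the invariant factors of ∂_1 are all 1, so H_0 = Z.
  H_1: rank ker ∂_1 − rank ∂_2 = (6 − 4) − 1 = 1, and the invariant factors of ∂_2 are all 1, so H_1 = Z.
  H_2: rank ker ∂_2 − rank ∂_3 = (1 − 1) − 0 = 0, and there is no ∂_3, so H_2 = 0.

H_0 ≅ Z,  H_1 ≅ Z,  H_2 = 0.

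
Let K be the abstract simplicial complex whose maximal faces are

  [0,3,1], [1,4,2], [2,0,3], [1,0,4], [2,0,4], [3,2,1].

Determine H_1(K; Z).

We work with the vertex ordering 0 < 1 < 2 < 3 < 4. The simplices of K, each written with vertices in increasing order, are:

  0-simplices (5): [0], [1], [2], [3], [4]
  1-simplices (9): [0,1], [0,2], [0,3], [0,4], [1,2], [1,3], [1,4], [2,3], [2,4]
  2-simplices (6): [0,1,3], [0,1,4], [0,2,3], [0,2,4], [1,2,3], [1,2,4]

giving chain groups C_0 ≅ Z^5, C_1 ≅ Z^9, C_2 ≅ Z^6.

Boundary ∂_1: C_1 → C_0 is given by ∂[p,q] = [q] − [p].
This gives a 5×9 integer matrix of rank 4; reducing to Smith normal form yields diagonal entries (1,1,1,1).

Boundary ∂_2: C_2 → C_1 maps a triangle to the signed sum of its edges. For instance
  ∂[0,2,4] = [2,4] − [0,4] + [0,2],
  ∂[1,2,3] = [2,3] − [1,3] + [1,2].
The 9×6 boundary matrix has rank 5 and Smith normal form diag(1,1,1,1,1).

Reading off H_k = ker ∂_k / im ∂_{k+1}:

  H_1: rank ker ∂_1 − rank ∂_2 = (9 − 4) − 5 = 0, and the invariant factors of ∂_2 are all 1, so H_1 ≅ 0.

H_1 = 0.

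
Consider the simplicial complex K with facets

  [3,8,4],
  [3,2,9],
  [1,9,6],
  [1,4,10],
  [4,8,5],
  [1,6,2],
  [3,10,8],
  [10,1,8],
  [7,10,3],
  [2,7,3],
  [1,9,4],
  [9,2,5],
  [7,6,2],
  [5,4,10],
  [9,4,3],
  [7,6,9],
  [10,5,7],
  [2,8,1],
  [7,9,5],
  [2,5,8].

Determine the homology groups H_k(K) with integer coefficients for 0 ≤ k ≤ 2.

Take the total order 1 < 2 < 3 < 4 < 5 < 6 < 7 < 8 < 9 < 10 on the vertex set. Then K (dimension 2) consists of the simplices:

  0-simplices (10): [1], [2], [3], [4], [5], [6], [7], [8], [9], [10]
  1-simplices (30): (30 of them)
  2-simplices (20): (20 of them)

giving chain groups C_0 ≅ Z^10, C_1 ≅ Z^30, C_2 ≅ Z^20.

∂_1: C_1 → C_0 is given by ∂[p,q] = [q] − [p]. For instance
  ∂[1,10] = [10] − [1].
The resulting 10×30 matrix has rank 9, and its Smith normal form has invariant factors (1,1,1,1,1,1,1,1,1).

Boundary ∂_2: C_2 → C_1 acts by ∂[p,q,r] = [q,r] − [p,r] + [p,q]. For instance
  ∂[2,5,8] = [5,8] − [2,8] + [2,5],
  ∂[1,2,6] = [2,6] − [1,6] + [1,2].
The 30×20 boundary matrix has rank 20 and Smith normal form diag(1,1,1,1,1,1,1,1,1,1,1,1,1,1,1,1,1,1,1,2).

Reading off H_k = ker ∂_k / im ∂_{k+1}:

  H_0: rank C_0 − rank ∂_1 = 10 − 9 = 1, and the invariant factors of ∂_1 are all 1, so H_0 ≅ Z.
  H_1: rank ker ∂_1 − rank ∂_2 = (30 − 9) − 20 = 1, and ∂_2 has invariant factor 2 > 1, so H_1 ≅ Z × Z/2.
  H_2: rank ker ∂_2 − rank ∂_3 = (20 − 20) − 0 = 0, and there is no ∂_3, so H_2 ≅ 0.

As a check, the Euler characteristic is 10 − 30 + 20 = 0, which agrees with 1 − 1 + 0 = 0.
(K is a triangulation of the Klein bottle.)

H_0 = Z,  H_1 = Z × Z/2,  H_2 = 0.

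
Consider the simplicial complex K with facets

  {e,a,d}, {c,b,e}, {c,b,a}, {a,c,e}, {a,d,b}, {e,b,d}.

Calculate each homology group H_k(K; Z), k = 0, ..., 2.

Fix the vertex order a < b < c < d < e and write every simplex with vertices in increasing order. Then dim K = 2 and the simplices of K are:

  0-simplices (5): a, b, c, d, e
  1-simplices (9): ab, ac, ad, ae, bc, bd, be, ce, de
  2-simplices (6): abc, abd, ace, ade, bce, bde

Hence C_0 ≅ Z^5, C_1 ≅ Z^9, C_2 ≅ Z^6.

∂_1: C_1 → C_0 sends each edge [p,q] (with p < q) to q − p.
As a 5×9 matrix over Z this has rank 4, with invariant factors (1,1,1,1).

The boundary map ∂_2: C_2 → C_1 maps a triangle to the signed sum of its edges. For instance
  ∂bce = ce − be + bc,
  ∂abd = bd − ad + ab.
This gives a 9×6 integer matrix of rank 5; reducing to Smith normal form yields diagonal entries (1,1,1,1,1).

Reading off H_k = ker ∂_k / im ∂_{k+1}:

  H_0: rank C_0 − rank ∂_1 = 5 − 4 = 1, and the invariant factors of ∂_1 are all 1, so H_0 = Z.
  H_1: rank ker ∂_1 − rank ∂_2 = (9 − 4) − 5 = 0, and the invariant factors of ∂_2 are all 1, so H_1 = 0.
  H_2: rank ker ∂_2 − rank ∂_3 = (6 − 5) − 0 = 1, and there is no ∂_3, so H_2 = Z.

As a check, the Euler characteristic is 5 − 9 + 6 = 2, which agrees with 1 − 0 + 1 = 2.
(K is a triangulation of the 2-sphere S^2.)

H_0 ≅ Z,  H_1 = 0,  H_2 ≅ Z.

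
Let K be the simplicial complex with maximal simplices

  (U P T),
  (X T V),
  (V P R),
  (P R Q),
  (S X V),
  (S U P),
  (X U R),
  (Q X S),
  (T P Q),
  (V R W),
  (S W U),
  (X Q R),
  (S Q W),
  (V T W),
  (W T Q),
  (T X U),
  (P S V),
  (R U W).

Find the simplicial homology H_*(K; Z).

H_0 = Z,  H_1 = Z^2,  H_2 = Z.

Order the vertices as P < Q < R < S < T < U < V < W < X. Listing each simplex with vertices in this order, K has dimension 2 with simplices:

  0-simplices (9): P, Q, R, S, T, U, V, W, X
  1-simplices (27): PQ, PR, PS, PT, PU, PV, QR, QS, QT, QW, QX, RU, RV, RW, RX, SU, SV, SW, SX, TU, TV, TW, TX, UW, UX, VW, VX
  2-simplices (18): PQR, PQT, PRV, PSU, PSV, PTU, QRX, QSW, QSX, QTW, RUW, RUX, RVW, SUW, SVX, TUX, TVW, TVX

Hence C_0 ≅ Z^9, C_1 ≅ Z^27, C_2 ≅ Z^18.

The boundary map ∂_1: C_1 → C_0 is given by ∂[p,q] = [q] − [p]. For instance
  ∂SU = U − S.
This gives a 9×27 integer matrix of rank 8; reducing to Smith normal form yields diagonal entries (1,1,1,1,1,1,1,1).

Boundary ∂_2: C_2 → C_1 acts by ∂[p,q,r] = [q,r] − [p,r] + [p,q]. For instance
  ∂SUW = UW − SW + SU,
  ∂QSX = SX − QX + QS.
The resulting 27×18 matrix has rank 17, and its Smith normal form has invariant factors (1,1,1,1,1,1,1,1,1,1,1,1,1,1,1,1,1).

Now H_k = ker ∂_k / im ∂_{k+1}, so:

  H_0: rank C_0 − rank ∂_1 = 9 − 8 = 1, and the invariant factors of ∂_1 are all 1, so H_0 ≅ Z.
  H_1: rank ker ∂_1 − rank ∂_2 = (27 − 8) − 17 = 2, and the invariant factors of ∂_2 are all 1, so H_1 ≅ Z^2.
  H_2: rank ker ∂_2 − rank ∂_3 = (18 − 17) − 0 = 1, and there is no ∂_3, so H_2 ≅ Z.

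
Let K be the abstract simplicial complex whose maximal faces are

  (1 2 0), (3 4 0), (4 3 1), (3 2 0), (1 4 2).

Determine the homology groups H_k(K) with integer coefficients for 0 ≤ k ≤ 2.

H_0 = Z,  H_1 = Z,  H_2 = 0.

Fix the vertex order 0 < 1 < 2 < 3 < 4 and write every simplex with vertices in increasing order. Then dim K = 2 and the simplices of K are:

  0-simplices (5): [0], [1], [2], [3], [4]
  1-simplices (10): [0,1], [0,2], [0,3], [0,4], [1,2], [1,3], [1,4], [2,3], [2,4], [3,4]
  2-simplices (5): [0,1,2], [0,2,3], [0,3,4], [1,2,4], [1,3,4]

so the chain groups are C_0 ≅ Z^5, C_1 ≅ Z^10, C_2 ≅ Z^5.

∂_1: C_1 → C_0 is given by ∂[p,q] = [q] − [p]. For instance
  ∂[0,2] = [2] − [0].
The 5×10 boundary matrix has rank 4 and Smith normal form diag(1,1,1,1).

∂_2: C_2 → C_1 maps a triangle to the signed sum of its edges. For instance
  ∂[1,3,4] = [3,4] − [1,4] + [1,3],
  ∂[0,2,3] = [2,3] − [0,3] + [0,2].
The 10×5 boundary matrix has rank 5 and Smith normal form diag(1,1,1,1,1).

Now H_k = ker ∂_k / im ∂_{k+1}, so:

  H_0: rank C_0 − rank ∂_1 = 5 − 4 = 1, and the invariant factors of ∂_1 are all 1, so H_0 = Z.
  H_1: rank ker ∂_1 − rank ∂_2 = (10 − 4) − 5 = 1, and the invariant factors of ∂_2 are all 1, so H_1 = Z.
  H_2: rank ker ∂_2 − rank ∂_3 = (5 − 5) − 0 = 0, and there is no ∂_3, so H_2 = 0.

As a check, the Euler characteristic is 5 − 10 + 5 = 0, which agrees with 1 − 1 + 0 = 0.
(K is a triangulation of the Möbius band.)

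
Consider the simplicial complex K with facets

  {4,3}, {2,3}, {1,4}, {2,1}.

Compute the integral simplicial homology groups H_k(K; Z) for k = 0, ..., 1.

H_0 ≅ Z,  H_1 ≅ Z.

We work with the vertex ordering 1 < 2 < 3 < 4. The simplices of K, each written with vertices in increasing order, are:

  0-simplices (4): [1], [2], [3], [4]
  1-simplices (4): [1,2], [1,4], [2,3], [3,4]

Hence C_0 ≅ Z^4, C_1 ≅ Z^4.

Boundary ∂_1: C_1 → C_0 maps an edge to its endpoints' difference, ∂[p,q] = q − p. For instance
  ∂[2,3] = [3] − [2].
This gives a 4×4 integer matrix of rank 3; reducing to Smith normal form yields diagonal entries (1,1,1).

Now H_k = ker ∂_k / im ∂_{k+1}, so:

  H_0: rank C_0 − rank ∂_1 = 4 − 3 = 1, and the invariant factors of ∂_1 are all 1, so H_0 ≅ Z.
  H_1: rank ker ∂_1 − rank ∂_2 = (4 − 3) − 0 = 1, and there is no ∂_2, so H_1 ≅ Z.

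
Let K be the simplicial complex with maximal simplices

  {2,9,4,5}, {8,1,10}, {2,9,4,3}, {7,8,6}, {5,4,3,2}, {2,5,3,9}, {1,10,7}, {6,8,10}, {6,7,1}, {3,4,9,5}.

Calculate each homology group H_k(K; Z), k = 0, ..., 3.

H_0 ≅ Z^2,  H_1 ≅ Z,  H_2 = 0,  H_3 ≅ Z.

Order the vertices as 1 < 2 < 3 < 4 < 5 < 6 < 7 < 8 < 9 < 10. Listing each simplex with vertices in this order, K has dimension 3 with simplices:

  0-simplices (10): [1], [2], [3], [4], [5], [6], [7], [8], [9], [10]
  1-simplices (20): [1,6], [1,7], [1,8], [1,10], [2,3], [2,4], [2,5], [2,9], [3,4], [3,5], [3,9], [4,5], [4,9], [5,9], [6,7], [6,8], [6,10], [7,8], [7,10], [8,10]
  2-simplices (15): [1,6,7], [1,7,10], [1,8,10], [2,3,4], [2,3,5], [2,3,9], [2,4,5], [2,4,9], [2,5,9], [3,4,5], [3,4,9], [3,5,9], [4,5,9], [6,7,8], [6,8,10]
  3-simplices (5): [2,3,4,5], [2,3,4,9], [2,3,5,9], [2,4,5,9], [3,4,5,9]

Hence C_0 ≅ Z^10, C_1 ≅ Z^20, C_2 ≅ Z^15, C_3 ≅ Z^5.

Boundary ∂_1: C_1 → C_0 maps an edge to its endpoints' difference, ∂[p,q] = q − p.
The resulting 10×20 matrix has rank 8, and its Smith normal form has invariant factors (1,1,1,1,1,1,1,1).

∂_2: C_2 → C_1 acts by ∂[p,q,r] = [q,r] − [p,r] + [p,q]. For instance
  ∂[2,3,9] = [3,9] − [2,9] + [2,3],
  ∂[3,5,9] = [5,9] − [3,9] + [3,5].
As a 20×15 matrix over Z this has rank 11, with invariant factors (1,1,1,1,1,1,1,1,1,1,1).

The boundary map ∂_3: C_3 → C_2 sends each 3-simplex σ to the alternating sum Σ_i (−1)^i (σ with its i-th vertex removed). For instance
  ∂[2,3,4,5] = [3,4,5] − [2,4,5] + [2,3,5] − [2,3,4],
  ∂[2,3,5,9] = [3,5,9] − [2,5,9] + [2,3,9] − [2,3,5].
This gives a 15×5 integer matrix of rank 4; reducing to Smith normal form yields diagonal entries (1,1,1,1).

Reading off H_k = ker ∂_k / im ∂_{k+1}:

  H_0: rank C_0 − rank ∂_1 = 10 − 8 = 2, and the invariant factors of ∂_1 are all 1, so H_0 ≅ Z^2.
  H_1: rank ker ∂_1 − rank ∂_2 = (20 − 8) − 11 = 1, and the invariant factors of ∂_2 are all 1, so H_1 ≅ Z.
  H_2: rank ker ∂_2 − rank ∂_3 = (15 − 11) − 4 = 0, and the invariant factors of ∂_3 are all 1, so H_2 ≅ 0.
  H_3: rank ker ∂_3 − rank ∂_4 = (5 − 4) − 0 = 1, and there is no ∂_4, so H_3 ≅ Z.

As a check, the Euler characteristic is 10 − 20 + 15 − 5 = 0, which agrees with 2 − 1 + 0 − 1 = 0.
(K is a triangulation of the disjoint union of the 3-sphere S^3 and the Möbius band.)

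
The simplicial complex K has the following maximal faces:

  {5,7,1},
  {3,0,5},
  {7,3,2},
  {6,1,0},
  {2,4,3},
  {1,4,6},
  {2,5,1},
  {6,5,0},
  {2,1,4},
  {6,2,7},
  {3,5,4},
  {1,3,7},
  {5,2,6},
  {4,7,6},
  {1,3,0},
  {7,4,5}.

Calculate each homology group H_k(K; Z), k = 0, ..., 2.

H_0 = Z,  H_1 = Z^2,  H_2 = Z.

K has 8 vertices, 24 edges, 16 triangles.
rank ∂_0 = 0, rank ∂_1 = 7 ⇒ b_0 = 8 − 0 − 7 = 1; all invariant factors of ∂_1 are 1 so no torsion. So H_0 = Z.
rank ∂_1 = 7, rank ∂_2 = 15 ⇒ b_1 = 24 − 7 − 15 = 2; all invariant factors of ∂_2 are 1 so no torsion. So H_1 = Z^2.
rank ∂_2 = 15, rank ∂_3 = 0 ⇒ b_2 = 16 − 15 − 0 = 1. So H_2 = Z.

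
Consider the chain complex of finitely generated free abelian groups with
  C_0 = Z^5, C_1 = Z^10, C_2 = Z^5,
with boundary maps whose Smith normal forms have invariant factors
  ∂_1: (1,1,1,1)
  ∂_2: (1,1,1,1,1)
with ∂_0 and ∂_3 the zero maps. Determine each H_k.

H_0: b_0 = 5 − 0 − 4 = 1; torsion from ∂_1 factors > 1: none. So H_0 ≅ Z.
H_1: b_1 = 10 − 4 − 5 = 1; torsion from ∂_2 factors > 1: none. So H_1 ≅ Z.
H_2: b_2 = 5 − 5 − 0 = 0; torsion from ∂_3 factors > 1: none. So H_2 ≅ 0.

H_0 ≅ Z,  H_1 ≅ Z,  H_2 = 0.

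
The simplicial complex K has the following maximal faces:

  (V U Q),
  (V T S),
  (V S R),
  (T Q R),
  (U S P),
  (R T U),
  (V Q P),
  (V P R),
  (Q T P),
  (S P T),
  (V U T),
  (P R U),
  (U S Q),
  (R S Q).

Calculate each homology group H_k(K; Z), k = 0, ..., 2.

H_0 = Z,  H_1 = Z^2,  H_2 = Z.

Order the vertices as P < Q < R < S < T < U < V. Listing each simplex with vertices in this order, K has dimension 2 with simplices:

  0-simplices (7): P, Q, R, S, T, U, V
  1-simplices (21): PQ, PR, PS, PT, PU, PV, QR, QS, QT, QU, QV, RS, RT, RU, RV, ST, SU, SV, TU, TV, UV
  2-simplices (14): PQT, PQV, PRU, PRV, PST, PSU, QRS, QRT, QSU, QUV, RSV, RTU, STV, TUV

Hence C_0 ≅ Z^7, C_1 ≅ Z^21, C_2 ≅ Z^14.

The boundary map ∂_1: C_1 → C_0 sends each edge [p,q] (with p < q) to q − p.
This gives a 7×21 integer matrix of rank 6; reducing to Smith normal form yields diagonal entries (1,1,1,1,1,1).

Boundary ∂_2: C_2 → C_1 acts by ∂[p,q,r] = [q,r] − [p,r] + [p,q]. For instance
  ∂QRT = RT − QT + QR,
  ∂PQT = QT − PT + PQ.
The 21×14 boundary matrix has rank 13 and Smith normal form diag(1,1,1,1,1,1,1,1,1,1,1,1,1).

Now H_k = ker ∂_k / im ∂_{k+1}, so:

  H_0: rank C_0 − rank ∂_1 = 7 − 6 = 1, and the invariant factors of ∂_1 are all 1, so H_0 = Z.
  H_1: rank ker ∂_1 − rank ∂_2 = (21 − 6) − 13 = 2, and the invariant factors of ∂_2 are all 1, so H_1 = Z^2.
  H_2: rank ker ∂_2 − rank ∂_3 = (14 − 13) − 0 = 1, and there is no ∂_3, so H_2 = Z.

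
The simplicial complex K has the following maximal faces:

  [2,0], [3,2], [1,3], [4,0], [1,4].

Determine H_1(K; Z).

H_1 ≅ Z.

K has 5 vertices, 5 edges.
rank ∂_1 = 4, rank ∂_2 = 0 ⇒ b_1 = 5 − 4 − 0 = 1. So H_1 = Z.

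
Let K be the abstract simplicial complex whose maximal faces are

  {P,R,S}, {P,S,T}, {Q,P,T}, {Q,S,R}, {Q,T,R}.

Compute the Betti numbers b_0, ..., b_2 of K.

b_0 = 1, b_1 = 1, b_2 = 0.

Take the total order P < Q < R < S < T on the vertex set. Then K (dimension 2) consists of the simplices:

  0-simplices (5): P, Q, R, S, T
  1-simplices (10): PQ, PR, PS, PT, QR, QS, QT, RS, RT, ST
  2-simplices (5): PQT, PRS, PST, QRS, QRT

so the chain groups are C_0 ≅ Z^5, C_1 ≅ Z^10, C_2 ≅ Z^5.

Boundary ∂_1: C_1 → C_0 sends each edge [p,q] (with p < q) to q − p. For instance
  ∂QS = S − Q.
This gives a 5×10 integer matrix of rank 4; reducing to Smith normal form yields diagonal entries (1,1,1,1).

Boundary ∂_2: C_2 → C_1 acts by ∂[p,q,r] = [q,r] − [p,r] + [p,q]. For instance
  ∂QRT = RT − QT + QR,
  ∂PRS = RS − PS + PR.
The resulting 10×5 matrix has rank 5, and its Smith normal form has invariant factors (1,1,1,1,1).

From H_k ≅ ker(∂_k) / im(∂_{k+1}) we obtain:

  H_0: rank C_0 − rank ∂_1 = 5 − 4 = 1, and the invariant factors of ∂_1 are all 1, so H_0 ≅ Z.
  H_1: rank ker ∂_1 − rank ∂_2 = (10 − 4) − 5 = 1, and the invariant factors of ∂_2 are all 1, so H_1 ≅ Z.
  H_2: rank ker ∂_2 − rank ∂_3 = (5 − 5) − 0 = 0, and there is no ∂_3, so H_2 ≅ 0.

As a check, the Euler characteristic is 5 − 10 + 5 = 0, which agrees with 1 − 1 + 0 = 0.
(K is a triangulation of the Möbius band.)

Hence the Betti numbers are b_0 = 1, b_1 = 1, b_2 = 0.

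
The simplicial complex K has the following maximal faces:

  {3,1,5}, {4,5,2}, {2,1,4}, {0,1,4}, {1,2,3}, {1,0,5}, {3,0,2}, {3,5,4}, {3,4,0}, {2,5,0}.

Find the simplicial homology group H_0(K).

Fix the vertex order 0 < 1 < 2 < 3 < 4 < 5 and write every simplex with vertices in increasing order. Then dim K = 2 and the simplices of K are:

  0-simplices (6): [0], [1], [2], [3], [4], [5]
  1-simplices (15): [0,1], [0,2], [0,3], [0,4], [0,5], [1,2], [1,3], [1,4], [1,5], [2,3], [2,4], [2,5], [3,4], [3,5], [4,5]
  2-simplices (10): [0,1,4], [0,1,5], [0,2,3], [0,2,5], [0,3,4], [1,2,3], [1,2,4], [1,3,5], [2,4,5], [3,4,5]

so the chain groups are C_0 ≅ Z^6, C_1 ≅ Z^15, C_2 ≅ Z^10.

The boundary map ∂_1: C_1 → C_0 sends each edge [p,q] (with p < q) to q − p. For instance
  ∂[1,4] = [4] − [1].
As a 6×15 matrix over Z this has rank 5, with invariant factors (1,1,1,1,1).

Boundary ∂_2: C_2 → C_1 sends each 2-simplex [p,q,r] to [q,r] − [p,r] + [p,q]. For instance
  ∂[1,2,4] = [2,4] − [1,4] + [1,2],
  ∂[1,2,3] = [2,3] − [1,3] + [1,2].
This gives a 15×10 integer matrix of rank 10; reducing to Smith normal form yields diagonal entries (1,1,1,1,1,1,1,1,1,2).

Computing H_k = (kernel of ∂_k) / (image of ∂_{k+1}):

  H_0: rank C_0 − rank ∂_1 = 6 − 5 = 1, and the invariant factors of ∂_1 are all 1, so H_0 = Z.

(K is a triangulation of the real projective plane RP^2.)

H_0 ≅ Z.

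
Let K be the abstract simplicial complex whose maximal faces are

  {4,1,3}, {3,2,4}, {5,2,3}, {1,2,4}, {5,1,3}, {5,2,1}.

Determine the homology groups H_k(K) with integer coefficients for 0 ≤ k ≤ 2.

We work with the vertex ordering 1 < 2 < 3 < 4 < 5. The simplices of K, each written with vertices in increasing order, are:

  0-simplices (5): [1], [2], [3], [4], [5]
  1-simplices (9): [1,2], [1,3], [1,4], [1,5], [2,3], [2,4], [2,5], [3,4], [3,5]
  2-simplices (6): [1,2,4], [1,2,5], [1,3,4], [1,3,5], [2,3,4], [2,3,5]

Hence C_0 ≅ Z^5, C_1 ≅ Z^9, C_2 ≅ Z^6.

The boundary map ∂_1: C_1 → C_0 sends each edge [p,q] (with p < q) to q − p. For instance
  ∂[1,3] = [3] − [1].
This gives a 5×9 integer matrix of rank 4; reducing to Smith normal form yields diagonal entries (1,1,1,1).

∂_2: C_2 → C_1 maps a triangle to the signed sum of its edges. For instance
  ∂[1,3,4] = [3,4] − [1,4] + [1,3],
  ∂[1,3,5] = [3,5] − [1,5] + [1,3].
This gives a 9×6 integer matrix of rank 5; reducing to Smith normal form yields diagonal entries (1,1,1,1,1).

Reading off H_k = ker ∂_k / im ∂_{k+1}:

  H_0: rank C_0 − rank ∂_1 = 5 − 4 = 1, and the invariant factors of ∂_1 are all 1, so H_0 = Z.
  H_1: rank ker ∂_1 − rank ∂_2 = (9 − 4) − 5 = 0, and the invariant factors of ∂_2 are all 1, so H_1 = 0.
  H_2: rank ker ∂_2 − rank ∂_3 = (6 − 5) − 0 = 1, and there is no ∂_3, so H_2 = Z.

As a check, the Euler characteristic is 5 − 9 + 6 = 2, which agrees with 1 − 0 + 1 = 2.

H_0 ≅ Z,  H_1 = 0,  H_2 ≅ Z.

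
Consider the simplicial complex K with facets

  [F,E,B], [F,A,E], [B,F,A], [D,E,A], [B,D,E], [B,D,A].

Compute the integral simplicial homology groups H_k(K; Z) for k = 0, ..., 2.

We work with the vertex ordering A < B < D < E < F. The simplices of K, each written with vertices in increasing order, are:

  0-simplices (5): A, B, D, E, F
  1-simplices (9): AB, AD, AE, AF, BD, BE, BF, DE, EF
  2-simplices (6): ABD, ABF, ADE, AEF, BDE, BEF

Hence C_0 ≅ Z^5, C_1 ≅ Z^9, C_2 ≅ Z^6.

∂_1: C_1 → C_0 sends each edge [p,q] (with p < q) to q − p. For instance
  ∂EF = F − E.
The 5×9 boundary matrix has rank 4 and Smith normal form diag(1,1,1,1).

∂_2: C_2 → C_1 maps a triangle to the signed sum of its edges. For instance
  ∂BEF = EF − BF + BE,
  ∂AEF = EF − AF + AE.
The resulting 9×6 matrix has rank 5, and its Smith normal form has invariant factors (1,1,1,1,1).

Now H_k = ker ∂_k / im ∂_{k+1}, so:

  H_0: rank C_0 − rank ∂_1 = 5 − 4 = 1, and the invariant factors of ∂_1 are all 1, so H_0 = Z.
  H_1: rank ker ∂_1 − rank ∂_2 = (9 − 4) − 5 = 0, and the invariant factors of ∂_2 are all 1, so H_1 = 0.
  H_2: rank ker ∂_2 − rank ∂_3 = (6 − 5) − 0 = 1, and there is no ∂_3, so H_2 = Z.

H_0 = Z,  H_1 = 0,  H_2 = Z.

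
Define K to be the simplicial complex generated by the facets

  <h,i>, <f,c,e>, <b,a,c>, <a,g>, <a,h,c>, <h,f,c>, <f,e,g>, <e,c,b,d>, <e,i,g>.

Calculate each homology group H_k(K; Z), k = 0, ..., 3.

H_0 = Z,  H_1 = Z^2,  H_2 = 0,  H_3 = 0.

K has 9 vertices, 19 edges, 10 triangles, 1 3-simplex.
rank ∂_0 = 0, rank ∂_1 = 8 ⇒ b_0 = 9 − 0 − 8 = 1; all invariant factors of ∂_1 are 1 so no torsion. So H_0 = Z.
rank ∂_1 = 8, rank ∂_2 = 9 ⇒ b_1 = 19 − 8 − 9 = 2; all invariant factors of ∂_2 are 1 so no torsion. So H_1 = Z^2.
rank ∂_2 = 9, rank ∂_3 = 1 ⇒ b_2 = 10 − 9 − 1 = 0; all invariant factors of ∂_3 are 1 so no torsion. So H_2 = 0.
rank ∂_3 = 1, rank ∂_4 = 0 ⇒ b_3 = 1 − 1 − 0 = 0. So H_3 = 0.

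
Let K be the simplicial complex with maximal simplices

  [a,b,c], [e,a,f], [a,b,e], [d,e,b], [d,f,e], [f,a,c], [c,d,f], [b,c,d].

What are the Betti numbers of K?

b_0 = 1, b_1 = 0, b_2 = 1.

K has 6 vertices, 12 edges, 8 triangles.
rank ∂_0 = 0, rank ∂_1 = 5 ⇒ b_0 = 6 − 0 − 5 = 1; all invariant factors of ∂_1 are 1 so no torsion. So H_0 = Z.
rank ∂_1 = 5, rank ∂_2 = 7 ⇒ b_1 = 12 − 5 − 7 = 0; all invariant factors of ∂_2 are 1 so no torsion. So H_1 = 0.
rank ∂_2 = 7, rank ∂_3 = 0 ⇒ b_2 = 8 − 7 − 0 = 1. So H_2 = Z.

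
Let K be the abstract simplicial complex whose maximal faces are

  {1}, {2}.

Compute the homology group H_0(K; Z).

H_0 ≅ Z^2.

Take the total order 1 < 2 on the vertex set. Then K (dimension 0) consists of the simplices:

  0-simplices (2): [1], [2]

so the chain groups are C_0 ≅ Z^2.

Now H_k = ker ∂_k / im ∂_{k+1}, so:

  H_0: rank C_0 − rank ∂_1 = 2 − 0 = 2, and there is no ∂_1, so H_0 ≅ Z^2.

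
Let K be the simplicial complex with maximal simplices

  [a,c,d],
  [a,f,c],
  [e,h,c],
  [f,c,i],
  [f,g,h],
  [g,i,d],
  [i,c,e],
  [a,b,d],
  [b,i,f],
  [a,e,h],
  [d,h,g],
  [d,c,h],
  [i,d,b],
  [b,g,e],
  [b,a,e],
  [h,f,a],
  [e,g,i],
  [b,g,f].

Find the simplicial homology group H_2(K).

H_2 = 0.

Order the vertices as a < b < c < d < e < f < g < h < i. Listing each simplex with vertices in this order, K has dimension 2 with simplices:

  0-simplices (9): a, b, c, d, e, f, g, h, i
  1-simplices (27): ab, ac, ad, ae, af, ah, bd, be, bf, bg, bi, cd, ce, cf, ch, ci, dg, dh, di, eg, eh, ei, fg, fh, fi, gh, gi
  2-simplices (18): abd, abe, acd, acf, aeh, afh, bdi, beg, bfg, bfi, cdh, ceh, cei, cfi, dgh, dgi, egi, fgh

Hence C_0 ≅ Z^9, C_1 ≅ Z^27, C_2 ≅ Z^18.

Boundary ∂_1: C_1 → C_0 maps an edge to its endpoints' difference, ∂[p,q] = q − p. For instance
  ∂dg = g − d.
The resulting 9×27 matrix has rank 8, and its Smith normal form has invariant factors (1,1,1,1,1,1,1,1).

∂_2: C_2 → C_1 maps a triangle to the signed sum of its edges. For instance
  ∂afh = fh − ah + af,
  ∂beg = eg − bg + be.
The resulting 27×18 matrix has rank 18, and its Smith normal form has invariant factors (1,1,1,1,1,1,1,1,1,1,1,1,1,1,1,1,1,2).

Computing H_k = (kernel of ∂_k) / (image of ∂_{k+1}):

  H_2: rank ker ∂_2 − rank ∂_3 = (18 − 18) − 0 = 0, and there is no ∂_3, so H_2 = 0.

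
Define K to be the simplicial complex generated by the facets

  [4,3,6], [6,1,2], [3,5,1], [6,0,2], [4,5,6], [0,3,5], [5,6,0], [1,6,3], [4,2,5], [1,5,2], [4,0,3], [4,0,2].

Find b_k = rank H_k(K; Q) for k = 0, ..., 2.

b_0 = 1, b_1 = 0, b_2 = 0.

Order the vertices as 0 < 1 < 2 < 3 < 4 < 5 < 6. Listing each simplex with vertices in this order, K has dimension 2 with simplices:

  0-simplices (7): [0], [1], [2], [3], [4], [5], [6]
  1-simplices (18): [0,2], [0,3], [0,4], [0,5], [0,6], [1,2], [1,3], [1,5], [1,6], [2,4], [2,5], [2,6], [3,4], [3,5], [3,6], [4,5], [4,6], [5,6]
  2-simplices (12): [0,2,4], [0,2,6], [0,3,4], [0,3,5], [0,5,6], [1,2,5], [1,2,6], [1,3,5], [1,3,6], [2,4,5], [3,4,6], [4,5,6]

so the chain groups are C_0 ≅ Z^7, C_1 ≅ Z^18, C_2 ≅ Z^12.

∂_1: C_1 → C_0 is given by ∂[p,q] = [q] − [p].
The 7×18 boundary matrix has rank 6 and Smith normal form diag(1,1,1,1,1,1).

∂_2: C_2 → C_1 acts by ∂[p,q,r] = [q,r] − [p,r] + [p,q]. For instance
  ∂[0,2,6] = [2,6] − [0,6] + [0,2],
  ∂[1,3,6] = [3,6] − [1,6] + [1,3].
As a 18×12 matrix over Z this has rank 12, with invariant factors (1,1,1,1,1,1,1,1,1,1,1,2).

Now H_k = ker ∂_k / im ∂_{k+1}, so:

  H_0: rank C_0 − rank ∂_1 = 7 − 6 = 1, and the invariant factors of ∂_1 are all 1, so H_0 ≅ Z.
  H_1: rank ker ∂_1 − rank ∂_2 = (18 − 6) − 12 = 0, and ∂_2 has invariant factor 2 > 1, so H_1 ≅ Z/2Z.
  H_2: rank ker ∂_2 − rank ∂_3 = (12 − 12) − 0 = 0, and there is no ∂_3, so H_2 ≅ 0.

(K is a triangulation of the real projective plane RP^2.)

Hence the Betti numbers are b_0 = 1, b_1 = 0, b_2 = 0.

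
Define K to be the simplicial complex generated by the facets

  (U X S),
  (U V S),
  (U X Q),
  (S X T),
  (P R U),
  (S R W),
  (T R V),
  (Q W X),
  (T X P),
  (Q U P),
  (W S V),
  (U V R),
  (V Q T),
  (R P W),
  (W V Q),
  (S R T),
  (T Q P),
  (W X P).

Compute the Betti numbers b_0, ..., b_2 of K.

Fix the vertex order P < Q < R < S < T < U < V < W < X and write every simplex with vertices in increasing order. Then dim K = 2 and the simplices of K are:

  0-simplices (9): P, Q, R, S, T, U, V, W, X
  1-simplices (27): PQ, PR, PT, PU, PW, PX, QT, QU, QV, QW, QX, RS, RT, RU, RV, RW, ST, SU, SV, SW, SX, TV, TX, UV, UX, VW, WX
  2-simplices (18): PQT, PQU, PRU, PRW, PTX, PWX, QTV, QUX, QVW, QWX, RST, RSW, RTV, RUV, STX, SUV, SUX, SVW

so the chain groups are C_0 ≅ Z^9, C_1 ≅ Z^27, C_2 ≅ Z^18.

∂_1: C_1 → C_0 sends each edge [p,q] (with p < q) to q − p. For instance
  ∂ST = T − S.
As a 9×27 matrix over Z this has rank 8, with invariant factors (1,1,1,1,1,1,1,1).

Boundary ∂_2: C_2 → C_1 acts by ∂[p,q,r] = [q,r] − [p,r] + [p,q]. For instance
  ∂PQU = QU − PU + PQ,
  ∂QVW = VW − QW + QV.
The 27×18 boundary matrix has rank 18 and Smith normal form diag(1,1,1,1,1,1,1,1,1,1,1,1,1,1,1,1,1,2).

Computing H_k = (kernel of ∂_k) / (image of ∂_{k+1}):

  H_0: rank C_0 − rank ∂_1 = 9 − 8 = 1, and the invariant factors of ∂_1 are all 1, so H_0 ≅ Z.
  H_1: rank ker ∂_1 − rank ∂_2 = (27 − 8) − 18 = 1, and ∂_2 has invariant factor 2 > 1, so H_1 ≅ Z ⊕ Z/2Z.
  H_2: rank ker ∂_2 − rank ∂_3 = (18 − 18) − 0 = 0, and there is no ∂_3, so H_2 ≅ 0.

Hence the Betti numbers are b_0 = 1, b_1 = 1, b_2 = 0.

b_0 = 1, b_1 = 1, b_2 = 0.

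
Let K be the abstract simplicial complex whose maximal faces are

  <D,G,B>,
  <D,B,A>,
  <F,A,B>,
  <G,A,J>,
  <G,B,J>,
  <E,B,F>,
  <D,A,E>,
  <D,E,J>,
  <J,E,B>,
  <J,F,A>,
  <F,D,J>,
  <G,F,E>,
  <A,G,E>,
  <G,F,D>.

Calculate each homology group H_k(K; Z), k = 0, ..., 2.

H_0 ≅ Z,  H_1 ≅ Z^2,  H_2 ≅ Z.

Order the vertices as A < B < D < E < F < G < J. Listing each simplex with vertices in this order, K has dimension 2 with simplices:

  0-simplices (7): A, B, D, E, F, G, J
  1-simplices (21): AB, AD, AE, AF, AG, AJ, BD, BE, BF, BG, BJ, DE, DF, DG, DJ, EF, EG, EJ, FG, FJ, GJ
  2-simplices (14): ABD, ABF, ADE, AEG, AFJ, AGJ, BDG, BEF, BEJ, BGJ, DEJ, DFG, DFJ, EFG

Hence C_0 ≅ Z^7, C_1 ≅ Z^21, C_2 ≅ Z^14.

The boundary map ∂_1: C_1 → C_0 sends each edge [p,q] (with p < q) to q − p. For instance
  ∂FG = G − F.
The resulting 7×21 matrix has rank 6, and its Smith normal form has invariant factors (1,1,1,1,1,1).

Boundary ∂_2: C_2 → C_1 sends each 2-simplex [p,q,r] to [q,r] − [p,r] + [p,q]. For instance
  ∂DFJ = FJ − DJ + DF,
  ∂BEJ = EJ − BJ + BE.
This gives a 21×14 integer matrix of rank 13; reducing to Smith normal form yields diagonal entries (1,1,1,1,1,1,1,1,1,1,1,1,1).

Reading off H_k = ker ∂_k / im ∂_{k+1}:

  H_0: rank C_0 − rank ∂_1 = 7 − 6 = 1, and the invariant factors of ∂_1 are all 1, so H_0 = Z.
  H_1: rank ker ∂_1 − rank ∂_2 = (21 − 6) − 13 = 2, and the invariant factors of ∂_2 are all 1, so H_1 = Z^2.
  H_2: rank ker ∂_2 − rank ∂_3 = (14 − 13) − 0 = 1, and there is no ∂_3, so H_2 = Z.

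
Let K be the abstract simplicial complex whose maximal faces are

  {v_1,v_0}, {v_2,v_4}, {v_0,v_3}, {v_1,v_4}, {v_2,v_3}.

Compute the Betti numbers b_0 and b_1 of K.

K has 5 vertices, 5 edges.
rank ∂_0 = 0, rank ∂_1 = 4 ⇒ b_0 = 5 − 0 − 4 = 1; all invariant factors of ∂_1 are 1 so no torsion. So H_0 = Z.
rank ∂_1 = 4, rank ∂_2 = 0 ⇒ b_1 = 5 − 4 − 0 = 1. So H_1 = Z.

b_0 = 1, b_1 = 1.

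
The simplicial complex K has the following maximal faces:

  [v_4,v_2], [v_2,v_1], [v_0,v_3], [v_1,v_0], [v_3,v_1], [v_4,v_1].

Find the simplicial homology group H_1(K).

H_1 = Z^2.

Order the vertices as v_0 < v_1 < v_2 < v_3 < v_4. Listing each simplex with vertices in this order, K has dimension 1 with simplices:

  0-simplices (5): [v_0], [v_1], [v_2], [v_3], [v_4]
  1-simplices (6): [v_0,v_1], [v_0,v_3], [v_1,v_2], [v_1,v_3], [v_1,v_4], [v_2,v_4]

giving chain groups C_0 ≅ Z^5, C_1 ≅ Z^6.

∂_1: C_1 → C_0 sends each edge [p,q] (with p < q) to q − p. For instance
  ∂[v_1,v_4] = [v_4] − [v_1].
As a 5×6 matrix over Z this has rank 4, with invariant factors (1,1,1,1).

Computing H_k = (kernel of ∂_k) / (image of ∂_{k+1}):

  H_1: rank ker ∂_1 − rank ∂_2 = (6 − 4) − 0 = 2, and there is no ∂_2, so H_1 = Z^2.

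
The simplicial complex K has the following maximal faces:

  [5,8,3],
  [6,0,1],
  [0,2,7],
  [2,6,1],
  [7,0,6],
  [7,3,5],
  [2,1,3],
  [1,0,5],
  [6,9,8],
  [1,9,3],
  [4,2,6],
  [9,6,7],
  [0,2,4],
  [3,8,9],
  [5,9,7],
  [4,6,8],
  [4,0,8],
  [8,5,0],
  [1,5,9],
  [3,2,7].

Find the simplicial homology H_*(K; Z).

H_0 ≅ Z,  H_1 ≅ Z × Z/2,  H_2 = 0.

Take the total order 0 < 1 < 2 < 3 < 4 < 5 < 6 < 7 < 8 < 9 on the vertex set. Then K (dimension 2) consists of the simplices:

  0-simplices (10): [0], [1], [2], [3], [4], [5], [6], [7], [8], [9]
  1-simplices (30): (30 of them)
  2-simplices (20): (20 of them)

Hence C_0 ≅ Z^10, C_1 ≅ Z^30, C_2 ≅ Z^20.

The boundary map ∂_1: C_1 → C_0 is given by ∂[p,q] = [q] − [p].
This gives a 10×30 integer matrix of rank 9; reducing to Smith normal form yields diagonal entries (1,1,1,1,1,1,1,1,1).

∂_2: C_2 → C_1 sends each 2-simplex [p,q,r] to [q,r] − [p,r] + [p,q]. For instance
  ∂[4,6,8] = [6,8] − [4,8] + [4,6],
  ∂[3,5,7] = [5,7] − [3,7] + [3,5].
As a 30×20 matrix over Z this has rank 20, with invariant factors (1,1,1,1,1,1,1,1,1,1,1,1,1,1,1,1,1,1,1,2).

Computing H_k = (kernel of ∂_k) / (image of ∂_{k+1}):

  H_0: rank C_0 − rank ∂_1 = 10 − 9 = 1, and the invariant factors of ∂_1 are all 1, so H_0 ≅ Z.
  H_1: rank ker ∂_1 − rank ∂_2 = (30 − 9) − 20 = 1, and ∂_2 has invariant factor 2 > 1, so H_1 ≅ Z × Z/2.
  H_2: rank ker ∂_2 − rank ∂_3 = (20 − 20) − 0 = 0, and there is no ∂_3, so H_2 ≅ 0.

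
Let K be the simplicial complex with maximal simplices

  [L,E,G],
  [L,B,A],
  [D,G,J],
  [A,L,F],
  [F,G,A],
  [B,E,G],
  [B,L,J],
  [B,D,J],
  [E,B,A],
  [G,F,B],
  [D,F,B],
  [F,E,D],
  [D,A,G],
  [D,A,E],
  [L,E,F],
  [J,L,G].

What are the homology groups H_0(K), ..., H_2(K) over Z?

Order the vertices as A < B < D < E < F < G < J < L. Listing each simplex with vertices in this order, K has dimension 2 with simplices:

  0-simplices (8): A, B, D, E, F, G, J, L
  1-simplices (24): AB, AD, AE, AF, AG, AL, BD, BE, BF, BG, BJ, BL, DE, DF, DG, DJ, EF, EG, EL, FG, FL, GJ, GL, JL
  2-simplices (16): ABE, ABL, ADE, ADG, AFG, AFL, BDF, BDJ, BEG, BFG, BJL, DEF, DGJ, EFL, EGL, GJL

giving chain groups C_0 ≅ Z^8, C_1 ≅ Z^24, C_2 ≅ Z^16.

Boundary ∂_1: C_1 → C_0 maps an edge to its endpoints' difference, ∂[p,q] = q − p. For instance
  ∂FG = G − F.
This gives a 8×24 integer matrix of rank 7; reducing to Smith normal form yields diagonal entries (1,1,1,1,1,1,1).

Boundary ∂_2: C_2 → C_1 maps a triangle to the signed sum of its edges. For instance
  ∂AFL = FL − AL + AF,
  ∂BJL = JL − BL + BJ.
The 24×16 boundary matrix has rank 15 and Smith normal form diag(1,1,1,1,1,1,1,1,1,1,1,1,1,1,1).

Now H_k = ker ∂_k / im ∂_{k+1}, so:

  H_0: rank C_0 − rank ∂_1 = 8 − 7 = 1, and the invariant factors of ∂_1 are all 1, so H_0 ≅ Z.
  H_1: rank ker ∂_1 − rank ∂_2 = (24 − 7) − 15 = 2, and the invariant factors of ∂_2 are all 1, so H_1 ≅ Z^2.
  H_2: rank ker ∂_2 − rank ∂_3 = (16 − 15) − 0 = 1, and there is no ∂_3, so H_2 ≅ Z.

As a check, the Euler characteristic is 8 − 24 + 16 = 0, which agrees with 1 − 2 + 1 = 0.

H_0 ≅ Z,  H_1 ≅ Z^2,  H_2 ≅ Z.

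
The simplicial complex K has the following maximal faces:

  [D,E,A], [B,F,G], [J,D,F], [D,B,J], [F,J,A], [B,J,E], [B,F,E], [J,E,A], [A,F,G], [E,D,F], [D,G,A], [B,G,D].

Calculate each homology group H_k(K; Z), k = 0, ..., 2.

Fix the vertex order A < B < D < E < F < G < J and write every simplex with vertices in increasing order. Then dim K = 2 and the simplices of K are:

  0-simplices (7): A, B, D, E, F, G, J
  1-simplices (18): AD, AE, AF, AG, AJ, BD, BE, BF, BG, BJ, DE, DF, DG, DJ, EF, EJ, FG, FJ
  2-simplices (12): ADE, ADG, AEJ, AFG, AFJ, BDG, BDJ, BEF, BEJ, BFG, DEF, DFJ

so the chain groups are C_0 ≅ Z^7, C_1 ≅ Z^18, C_2 ≅ Z^12.

Boundary ∂_1: C_1 → C_0 is given by ∂[p,q] = [q] − [p]. For instance
  ∂AF = F − A.
As a 7×18 matrix over Z this has rank 6, with invariant factors (1,1,1,1,1,1).

Boundary ∂_2: C_2 → C_1 maps a triangle to the signed sum of its edges. For instance
  ∂BFG = FG − BG + BF,
  ∂ADG = DG − AG + AD.
As a 18×12 matrix over Z this has rank 12, with invariant factors (1,1,1,1,1,1,1,1,1,1,1,2).

Reading off H_k = ker ∂_k / im ∂_{k+1}:

  H_0: rank C_0 − rank ∂_1 = 7 − 6 = 1, and the invariant factors of ∂_1 are all 1, so H_0 ≅ Z.
  H_1: rank ker ∂_1 − rank ∂_2 = (18 − 6) − 12 = 0, and ∂_2 has invariant factor 2 > 1, so H_1 ≅ Z/2Z.
  H_2: rank ker ∂_2 − rank ∂_3 = (12 − 12) − 0 = 0, and there is no ∂_3, so H_2 ≅ 0.

As a check, the Euler characteristic is 7 − 18 + 12 = 1, which agrees with 1 − 0 + 0 = 1.

H_0 = Z,  H_1 = Z/2Z,  H_2 = 0.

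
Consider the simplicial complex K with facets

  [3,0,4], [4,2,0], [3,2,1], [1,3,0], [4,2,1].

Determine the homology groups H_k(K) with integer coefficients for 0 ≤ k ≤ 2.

H_0 = Z,  H_1 = Z,  H_2 = 0.

Order the vertices as 0 < 1 < 2 < 3 < 4. Listing each simplex with vertices in this order, K has dimension 2 with simplices:

  0-simplices (5): [0], [1], [2], [3], [4]
  1-simplices (10): [0,1], [0,2], [0,3], [0,4], [1,2], [1,3], [1,4], [2,3], [2,4], [3,4]
  2-simplices (5): [0,1,3], [0,2,4], [0,3,4], [1,2,3], [1,2,4]

so the chain groups are C_0 ≅ Z^5, C_1 ≅ Z^10, C_2 ≅ Z^5.

Boundary ∂_1: C_1 → C_0 sends each edge [p,q] (with p < q) to q − p.
The resulting 5×10 matrix has rank 4, and its Smith normal form has invariant factors (1,1,1,1).

∂_2: C_2 → C_1 acts by ∂[p,q,r] = [q,r] − [p,r] + [p,q]. For instance
  ∂[0,2,4] = [2,4] − [0,4] + [0,2],
  ∂[1,2,4] = [2,4] − [1,4] + [1,2].
This gives a 10×5 integer matrix of rank 5; reducing to Smith normal form yields diagonal entries (1,1,1,1,1).

Reading off H_k = ker ∂_k / im ∂_{k+1}:

  H_0: rank C_0 − rank ∂_1 = 5 − 4 = 1, and the invariant factors of ∂_1 are all 1, so H_0 = Z.
  H_1: rank ker ∂_1 − rank ∂_2 = (10 − 4) − 5 = 1, and the invariant factors of ∂_2 are all 1, so H_1 = Z.
  H_2: rank ker ∂_2 − rank ∂_3 = (5 − 5) − 0 = 0, and there is no ∂_3, so H_2 = 0.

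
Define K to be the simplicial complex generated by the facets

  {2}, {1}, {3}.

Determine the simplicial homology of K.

H_0 ≅ Z^3.

We work with the vertex ordering 1 < 2 < 3. The simplices of K, each written with vertices in increasing order, are:

  0-simplices (3): [1], [2], [3]

so the chain groups are C_0 ≅ Z^3.

Computing H_k = (kernel of ∂_k) / (image of ∂_{k+1}):

  H_0: rank C_0 − rank ∂_1 = 3 − 0 = 3, and there is no ∂_1, so H_0 ≅ Z^3.

(K is a triangulation of a set of 3 points.)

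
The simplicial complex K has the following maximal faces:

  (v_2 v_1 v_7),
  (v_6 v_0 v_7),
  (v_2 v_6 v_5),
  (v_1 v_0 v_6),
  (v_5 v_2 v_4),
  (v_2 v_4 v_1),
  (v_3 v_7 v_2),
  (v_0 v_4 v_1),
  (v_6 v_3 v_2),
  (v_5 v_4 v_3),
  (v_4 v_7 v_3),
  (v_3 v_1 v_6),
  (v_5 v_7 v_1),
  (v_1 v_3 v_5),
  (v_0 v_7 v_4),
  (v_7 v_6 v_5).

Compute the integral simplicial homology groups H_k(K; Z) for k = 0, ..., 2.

H_0 = Z,  H_1 = Z^2,  H_2 = Z.

We work with the vertex ordering v_0 < v_1 < v_2 < v_3 < v_4 < v_5 < v_6 < v_7. The simplices of K, each written with vertices in increasing order, are:

  0-simplices (8): [v_0], [v_1], [v_2], [v_3], [v_4], [v_5], [v_6], [v_7]
  1-simplices (24): (24 of them)
  2-simplices (16): (16 of them)

Hence C_0 ≅ Z^8, C_1 ≅ Z^24, C_2 ≅ Z^16.

∂_1: C_1 → C_0 maps an edge to its endpoints' difference, ∂[p,q] = q − p. For instance
  ∂[v_2,v_3] = [v_3] − [v_2].
This gives a 8×24 integer matrix of rank 7; reducing to Smith normal form yields diagonal entries (1,1,1,1,1,1,1).

The boundary map ∂_2: C_2 → C_1 acts by ∂[p,q,r] = [q,r] − [p,r] + [p,q]. For instance
  ∂[v_1,v_3,v_5] = [v_3,v_5] − [v_1,v_5] + [v_1,v_3],
  ∂[v_1,v_5,v_7] = [v_5,v_7] − [v_1,v_7] + [v_1,v_5].
The 24×16 boundary matrix has rank 15 and Smith normal form diag(1,1,1,1,1,1,1,1,1,1,1,1,1,1,1).

From H_k ≅ ker(∂_k) / im(∂_{k+1}) we obtain:

  H_0: rank C_0 − rank ∂_1 = 8 − 7 = 1, and the invariant factors of ∂_1 are all 1, so H_0 = Z.
  H_1: rank ker ∂_1 − rank ∂_2 = (24 − 7) − 15 = 2, and the invariant factors of ∂_2 are all 1, so H_1 = Z^2.
  H_2: rank ker ∂_2 − rank ∂_3 = (16 − 15) − 0 = 1, and there is no ∂_3, so H_2 = Z.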